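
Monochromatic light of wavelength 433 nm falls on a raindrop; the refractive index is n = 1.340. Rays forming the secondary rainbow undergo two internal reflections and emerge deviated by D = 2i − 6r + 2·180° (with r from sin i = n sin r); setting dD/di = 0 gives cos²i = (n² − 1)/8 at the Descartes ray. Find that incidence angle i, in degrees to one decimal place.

cos²i = (1.340² − 1)/8 = (1.79560 − 1)/8 = 0.09945.
cos i = 0.31536, so i = 71.618°.

71.6°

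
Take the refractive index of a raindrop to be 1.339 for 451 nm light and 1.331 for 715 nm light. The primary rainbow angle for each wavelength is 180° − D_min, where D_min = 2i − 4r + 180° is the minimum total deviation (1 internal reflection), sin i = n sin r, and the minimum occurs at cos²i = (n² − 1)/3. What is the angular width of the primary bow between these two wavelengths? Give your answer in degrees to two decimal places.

1.16°

At 451 nm (n = 1.339): cos²i = 0.26431 → i = 59.062°, r = 39.834°, D_min = 138.786°, rainbow angle = 41.214°.
At 715 nm (n = 1.331): cos²i = 0.25719 → i = 59.527°, r = 40.356°, D_min = 137.630°, rainbow angle = 42.370°.
Angular width = |41.214° − 42.370°| = 1.156°.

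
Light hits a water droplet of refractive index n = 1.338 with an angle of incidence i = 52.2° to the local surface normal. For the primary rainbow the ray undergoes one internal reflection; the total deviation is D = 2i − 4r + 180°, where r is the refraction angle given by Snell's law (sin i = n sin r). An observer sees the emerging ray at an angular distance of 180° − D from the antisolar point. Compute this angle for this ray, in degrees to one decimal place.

sin r = sin 52.2° / 1.338 = 0.7902/1.338 = 0.5905; r = 36.20°.
D = 2·52.2° − 4·36.20° + 180° = 104.40° − 144.78° + 180° = 139.62°.
Angle from antisolar point = 180° − D = 40.38°.

40.4°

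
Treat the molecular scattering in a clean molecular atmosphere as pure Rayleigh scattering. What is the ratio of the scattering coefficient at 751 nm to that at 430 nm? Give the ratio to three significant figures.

0.107

Rayleigh scattering ∝ λ⁻⁴, so the ratio of coefficients is the inverse fourth power of the wavelength ratio.
σ(751)/σ(430) = (430/751)⁴ = (0.5726)⁴ = 0.1075.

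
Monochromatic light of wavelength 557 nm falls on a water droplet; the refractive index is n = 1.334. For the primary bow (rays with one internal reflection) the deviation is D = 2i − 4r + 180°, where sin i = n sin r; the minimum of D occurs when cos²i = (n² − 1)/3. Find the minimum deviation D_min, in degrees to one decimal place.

138.1°

cos²i = (1.77956 − 1)/3 = 0.25985; i = arccos(0.50976) = 59.352°.
sin r = sin 59.352°/1.334 = 0.64492; r = 40.159°.
D_min = 2·59.352° − 4·40.159° + 180° = 138.067°.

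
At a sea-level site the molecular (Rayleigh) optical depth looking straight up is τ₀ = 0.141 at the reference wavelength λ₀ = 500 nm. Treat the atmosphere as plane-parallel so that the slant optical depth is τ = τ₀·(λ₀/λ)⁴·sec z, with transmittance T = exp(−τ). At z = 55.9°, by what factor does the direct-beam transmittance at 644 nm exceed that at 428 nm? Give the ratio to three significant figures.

Airmass: sec 55.9° = 1.7837.
τ(644 nm) = 0.141 × (500/644)⁴ × 1.7837 = 0.141 × 0.3634 × 1.7837 = 0.0914.
τ(428 nm) = 0.141 × (500/428)⁴ × 1.7837 = 0.141 × 1.8625 × 1.7837 = 0.4684.
T(644)/T(428) = exp(τ_B − τ_A) = exp(0.3770) = 1.4580.

1.46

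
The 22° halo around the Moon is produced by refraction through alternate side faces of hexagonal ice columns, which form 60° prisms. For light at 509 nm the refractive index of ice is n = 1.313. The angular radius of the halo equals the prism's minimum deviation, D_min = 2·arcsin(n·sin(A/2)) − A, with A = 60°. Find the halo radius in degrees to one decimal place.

22.1°

n·sin(A/2) = 1.313 × sin 30° = 1.313 × 0.5000 = 0.6565.
D_min = 2·arcsin(0.6565) − 60° = 2 × 41.033° − 60° = 22.067°.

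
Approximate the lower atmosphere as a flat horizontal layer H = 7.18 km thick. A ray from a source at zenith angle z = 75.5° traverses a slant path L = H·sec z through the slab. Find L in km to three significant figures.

sec z = 1/cos 75.5° = 3.9939.
L = 7.18 × 3.9939 = 28.676 km.

28.7 km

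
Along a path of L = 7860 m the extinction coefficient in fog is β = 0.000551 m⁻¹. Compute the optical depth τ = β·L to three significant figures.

4.33

τ = β·L = 0.000551 × 7860 = 4.3309.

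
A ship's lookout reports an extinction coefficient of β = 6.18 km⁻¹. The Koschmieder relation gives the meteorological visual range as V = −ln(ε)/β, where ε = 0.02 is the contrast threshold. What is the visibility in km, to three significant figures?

0.633 km

V = −ln(0.02) / 6.18 = 3.912 / 6.18 = 0.6330 km.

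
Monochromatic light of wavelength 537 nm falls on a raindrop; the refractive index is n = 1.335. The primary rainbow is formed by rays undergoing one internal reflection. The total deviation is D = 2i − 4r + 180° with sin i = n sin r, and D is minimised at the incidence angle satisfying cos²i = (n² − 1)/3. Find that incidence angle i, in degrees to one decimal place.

cos²i = (1.335² − 1)/3 = (1.78222 − 1)/3 = 0.26074.
cos i = 0.51063, so i = 59.294°.

59.3°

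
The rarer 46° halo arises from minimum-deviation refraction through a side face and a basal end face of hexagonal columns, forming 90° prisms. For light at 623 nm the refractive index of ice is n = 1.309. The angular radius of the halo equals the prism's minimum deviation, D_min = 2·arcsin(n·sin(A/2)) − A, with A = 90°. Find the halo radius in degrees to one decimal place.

n·sin(A/2) = 1.309 × sin 45° = 1.309 × 0.7071 = 0.9256.
D_min = 2·arcsin(0.9256) − 90° = 2 × 67.759° − 90° = 45.519°.

45.5°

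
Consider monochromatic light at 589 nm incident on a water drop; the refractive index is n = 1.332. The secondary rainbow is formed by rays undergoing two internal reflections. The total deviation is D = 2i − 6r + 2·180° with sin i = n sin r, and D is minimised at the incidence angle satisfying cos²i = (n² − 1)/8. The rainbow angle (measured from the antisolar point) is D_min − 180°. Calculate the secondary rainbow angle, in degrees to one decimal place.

50.6°

cos²i = (1.77422 − 1)/8 = 0.09678; i = arccos(0.31109) = 71.875°.
sin r = sin 71.875°/1.332 = 0.71350; r = 45.520°.
D_min = 2·71.875° − 6·45.520° + 360° = 230.628°.
Rainbow angle = D_min − 180° = 50.628°.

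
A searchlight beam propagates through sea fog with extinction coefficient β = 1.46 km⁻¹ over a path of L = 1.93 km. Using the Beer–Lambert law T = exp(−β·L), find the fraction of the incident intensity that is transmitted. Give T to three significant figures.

0.0597

τ = β·L = 1.46 × 1.93 = 2.8178.
T = exp(−2.8178) = 0.0597.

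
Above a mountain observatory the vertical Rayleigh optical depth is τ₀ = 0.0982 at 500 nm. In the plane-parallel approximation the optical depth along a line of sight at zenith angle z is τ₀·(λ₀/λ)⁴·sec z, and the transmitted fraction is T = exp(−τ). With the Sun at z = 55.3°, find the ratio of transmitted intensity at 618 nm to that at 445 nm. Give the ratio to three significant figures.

Airmass: sec 55.3° = 1.7566.
τ(618 nm) = 0.0982 × (500/618)⁴ × 1.7566 = 0.0982 × 0.4285 × 1.7566 = 0.0739.
τ(445 nm) = 0.0982 × (500/445)⁴ × 1.7566 = 0.0982 × 1.5938 × 1.7566 = 0.2749.
T(618)/T(445) = exp(τ_B − τ_A) = exp(0.2010) = 1.2227.

1.22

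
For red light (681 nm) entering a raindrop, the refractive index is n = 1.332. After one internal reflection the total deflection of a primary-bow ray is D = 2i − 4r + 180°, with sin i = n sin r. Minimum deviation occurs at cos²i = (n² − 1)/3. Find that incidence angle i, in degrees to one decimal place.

cos²i = (1.332² − 1)/3 = (1.77422 − 1)/3 = 0.25807.
cos i = 0.50801, so i = 59.469°.

59.5°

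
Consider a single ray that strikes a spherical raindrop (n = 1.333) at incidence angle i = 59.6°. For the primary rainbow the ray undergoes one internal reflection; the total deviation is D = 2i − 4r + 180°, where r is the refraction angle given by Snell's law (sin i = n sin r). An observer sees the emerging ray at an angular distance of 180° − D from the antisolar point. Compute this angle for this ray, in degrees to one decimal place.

sin r = sin 59.6° / 1.333 = 0.8625/1.333 = 0.6470; r = 40.32°.
D = 2·59.6° − 4·40.32° + 180° = 119.20° − 161.28° + 180° = 137.92°.
Angle from antisolar point = 180° − D = 42.08°.

42.1°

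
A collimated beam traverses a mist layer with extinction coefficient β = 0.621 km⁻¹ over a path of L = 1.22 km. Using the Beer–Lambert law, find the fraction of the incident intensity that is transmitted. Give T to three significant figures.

τ = β·L = 0.621 × 1.22 = 0.7576.
T = exp(−0.7576) = 0.4688.

0.469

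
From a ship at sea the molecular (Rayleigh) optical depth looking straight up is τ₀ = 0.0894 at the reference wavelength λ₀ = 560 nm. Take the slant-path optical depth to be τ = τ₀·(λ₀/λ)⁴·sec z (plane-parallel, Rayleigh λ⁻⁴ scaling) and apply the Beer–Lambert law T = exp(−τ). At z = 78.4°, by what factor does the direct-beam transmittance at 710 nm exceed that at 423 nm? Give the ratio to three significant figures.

3.30

Airmass: sec 78.4° = 4.9732.
τ(710 nm) = 0.0894 × (560/710)⁴ × 4.9732 = 0.0894 × 0.3870 × 4.9732 = 0.1721.
τ(423 nm) = 0.0894 × (560/423)⁴ × 4.9732 = 0.0894 × 3.0718 × 4.9732 = 1.3657.
T(710)/T(423) = exp(τ_B − τ_A) = exp(1.1937) = 3.2991.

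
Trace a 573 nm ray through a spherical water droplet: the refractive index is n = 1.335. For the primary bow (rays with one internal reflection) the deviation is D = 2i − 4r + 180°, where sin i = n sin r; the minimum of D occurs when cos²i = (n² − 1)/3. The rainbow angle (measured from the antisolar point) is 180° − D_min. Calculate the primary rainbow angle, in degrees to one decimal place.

41.8°

cos²i = (1.78222 − 1)/3 = 0.26074; i = arccos(0.51063) = 59.294°.
sin r = sin 59.294°/1.335 = 0.64405; r = 40.094°.
D_min = 2·59.294° − 4·40.094° + 180° = 138.212°.
Rainbow angle = 180° − D_min = 41.788°.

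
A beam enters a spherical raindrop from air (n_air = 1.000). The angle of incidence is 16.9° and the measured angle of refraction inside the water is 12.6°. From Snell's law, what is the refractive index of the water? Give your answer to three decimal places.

1.333

n = sin θ_i / sin θ_r = sin 16.9° / sin 12.6° = 0.2907 / 0.2181 = 1.3326.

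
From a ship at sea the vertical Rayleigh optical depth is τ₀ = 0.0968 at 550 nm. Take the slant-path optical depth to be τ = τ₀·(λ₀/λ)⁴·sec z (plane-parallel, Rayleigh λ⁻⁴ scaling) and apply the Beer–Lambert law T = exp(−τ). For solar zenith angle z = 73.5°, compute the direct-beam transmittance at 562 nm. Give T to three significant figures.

0.732

sec 73.5° = 3.5209.
τ = 0.0968 × (550/562)⁴ × 3.5209 = 0.0968 × 0.9173 × 3.5209 = 0.3126.
T = exp(−0.3126) = 0.7315.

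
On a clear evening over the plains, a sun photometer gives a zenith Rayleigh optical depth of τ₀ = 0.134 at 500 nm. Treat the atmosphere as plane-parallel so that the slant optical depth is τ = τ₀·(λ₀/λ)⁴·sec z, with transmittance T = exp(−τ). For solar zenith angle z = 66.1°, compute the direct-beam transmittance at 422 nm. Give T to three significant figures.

sec 66.1° = 2.4683.
τ = 0.134 × (500/422)⁴ × 2.4683 = 0.134 × 1.9707 × 2.4683 = 0.6518.
T = exp(−0.6518) = 0.5211.

0.521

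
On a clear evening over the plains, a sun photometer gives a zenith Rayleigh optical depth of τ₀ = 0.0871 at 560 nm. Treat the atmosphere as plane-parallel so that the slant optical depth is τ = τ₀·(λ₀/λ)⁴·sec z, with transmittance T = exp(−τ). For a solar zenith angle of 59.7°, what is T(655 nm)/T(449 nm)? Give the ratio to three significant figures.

1.38

Airmass: sec 59.7° = 1.9821.
τ(655 nm) = 0.0871 × (560/655)⁴ × 1.9821 = 0.0871 × 0.5343 × 1.9821 = 0.0922.
τ(449 nm) = 0.0871 × (560/449)⁴ × 1.9821 = 0.0871 × 2.4197 × 1.9821 = 0.4177.
T(655)/T(449) = exp(τ_B − τ_A) = exp(0.3255) = 1.3847.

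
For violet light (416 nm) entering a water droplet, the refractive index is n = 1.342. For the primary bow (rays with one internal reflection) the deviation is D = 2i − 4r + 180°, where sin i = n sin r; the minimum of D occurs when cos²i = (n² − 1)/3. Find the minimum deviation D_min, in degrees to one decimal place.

cos²i = (1.80096 − 1)/3 = 0.26699; i = arccos(0.51671) = 58.888°.
sin r = sin 58.888°/1.342 = 0.63797; r = 39.641°.
D_min = 2·58.888° − 4·39.641° + 180° = 139.213°.

139.2°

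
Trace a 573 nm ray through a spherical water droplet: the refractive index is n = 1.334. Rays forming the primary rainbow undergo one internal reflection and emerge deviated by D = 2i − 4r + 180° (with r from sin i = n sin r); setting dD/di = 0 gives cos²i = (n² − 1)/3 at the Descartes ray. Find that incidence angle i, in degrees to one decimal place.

59.4°

cos²i = (1.334² − 1)/3 = (1.77956 − 1)/3 = 0.25985.
cos i = 0.50976, so i = 59.352°.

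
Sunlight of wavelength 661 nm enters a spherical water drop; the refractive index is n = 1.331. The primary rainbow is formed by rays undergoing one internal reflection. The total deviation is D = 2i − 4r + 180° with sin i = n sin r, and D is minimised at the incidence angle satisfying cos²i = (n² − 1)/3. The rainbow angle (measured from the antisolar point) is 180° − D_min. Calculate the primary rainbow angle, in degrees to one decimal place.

42.4°

cos²i = (1.77156 − 1)/3 = 0.25719; i = arccos(0.50714) = 59.527°.
sin r = sin 59.527°/1.331 = 0.64753; r = 40.356°.
D_min = 2·59.527° − 4·40.356° + 180° = 137.630°.
Rainbow angle = 180° − D_min = 42.370°.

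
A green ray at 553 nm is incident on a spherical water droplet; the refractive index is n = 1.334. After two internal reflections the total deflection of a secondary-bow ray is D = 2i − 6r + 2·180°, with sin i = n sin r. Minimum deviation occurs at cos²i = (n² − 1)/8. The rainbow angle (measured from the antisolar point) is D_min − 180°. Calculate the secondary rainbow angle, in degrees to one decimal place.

51.2°

cos²i = (1.77956 − 1)/8 = 0.09744; i = arccos(0.31216) = 71.810°.
sin r = sin 71.810°/1.334 = 0.71217; r = 45.411°.
D_min = 2·71.810° − 6·45.411° + 360° = 231.153°.
Rainbow angle = D_min − 180° = 51.153°.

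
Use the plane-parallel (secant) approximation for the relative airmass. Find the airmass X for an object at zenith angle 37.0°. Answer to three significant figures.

X = sec z = 1/cos 37.0° = 1/0.7986 = 1.2521.

1.25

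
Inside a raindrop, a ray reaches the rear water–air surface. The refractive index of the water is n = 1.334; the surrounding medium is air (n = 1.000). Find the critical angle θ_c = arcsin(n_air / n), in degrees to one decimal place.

48.6°

sin θ_c = n_air / n = 1.000 / 1.334 = 0.7496.
θ_c = arcsin(0.7496) = 48.56°.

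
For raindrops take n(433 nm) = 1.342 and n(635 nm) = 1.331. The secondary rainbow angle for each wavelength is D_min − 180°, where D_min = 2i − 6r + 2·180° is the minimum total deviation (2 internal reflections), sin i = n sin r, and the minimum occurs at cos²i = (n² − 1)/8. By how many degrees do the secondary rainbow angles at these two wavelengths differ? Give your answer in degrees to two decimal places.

2.86°

At 433 nm (n = 1.342): cos²i = 0.10012 → i = 71.554°, r = 44.981°, D_min = 233.222°, rainbow angle = 53.222°.
At 635 nm (n = 1.331): cos²i = 0.09645 → i = 71.907°, r = 45.575°, D_min = 230.365°, rainbow angle = 50.365°.
Angular width = |53.222° − 50.365°| = 2.857°.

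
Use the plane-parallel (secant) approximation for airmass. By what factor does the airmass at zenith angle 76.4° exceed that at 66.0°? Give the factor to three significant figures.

1.73

X(76.4°)/X(66.0°) = sec 76.4° / sec 66.0° = cos 66.0° / cos 76.4° = 0.4067/0.2351 = 1.7297.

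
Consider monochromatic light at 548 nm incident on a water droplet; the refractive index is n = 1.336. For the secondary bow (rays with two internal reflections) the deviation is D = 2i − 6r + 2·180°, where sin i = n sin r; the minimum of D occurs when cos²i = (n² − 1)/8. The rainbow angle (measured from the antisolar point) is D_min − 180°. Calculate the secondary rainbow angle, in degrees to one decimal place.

cos²i = (1.78490 − 1)/8 = 0.09811; i = arccos(0.31323) = 71.746°.
sin r = sin 71.746°/1.336 = 0.71084; r = 45.303°.
D_min = 2·71.746° − 6·45.303° + 360° = 231.674°.
Rainbow angle = D_min − 180° = 51.674°.

51.7°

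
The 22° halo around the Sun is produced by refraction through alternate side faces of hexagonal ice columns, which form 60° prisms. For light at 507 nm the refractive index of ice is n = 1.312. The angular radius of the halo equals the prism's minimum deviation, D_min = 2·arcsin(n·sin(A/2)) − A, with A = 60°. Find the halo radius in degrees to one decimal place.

22.0°

n·sin(A/2) = 1.312 × sin 30° = 1.312 × 0.5000 = 0.6560.
D_min = 2·arcsin(0.6560) − 60° = 2 × 40.996° − 60° = 21.991°.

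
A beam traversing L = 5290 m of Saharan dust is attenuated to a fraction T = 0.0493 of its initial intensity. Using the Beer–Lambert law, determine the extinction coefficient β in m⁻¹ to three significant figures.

0.000569 m⁻¹

Beer–Lambert: T = exp(−βL) ⇒ β = −ln(T)/L = −ln(0.0493)/5290 = 3.0098/5290 = 0.000569 m⁻¹.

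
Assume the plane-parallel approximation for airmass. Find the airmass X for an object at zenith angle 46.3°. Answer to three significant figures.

1.45

X = sec z = 1/cos 46.3° = 1/0.6909 = 1.4474.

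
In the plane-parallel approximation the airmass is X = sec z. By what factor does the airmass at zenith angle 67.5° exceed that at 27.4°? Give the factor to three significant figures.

2.32

X(67.5°)/X(27.4°) = sec 67.5° / sec 27.4° = cos 27.4° / cos 67.5° = 0.8878/0.3827 = 2.3200.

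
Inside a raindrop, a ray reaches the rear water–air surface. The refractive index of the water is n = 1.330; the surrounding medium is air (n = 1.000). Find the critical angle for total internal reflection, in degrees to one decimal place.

48.8°

sin θ_c = n_air / n = 1.000 / 1.330 = 0.7519.
θ_c = arcsin(0.7519) = 48.75°.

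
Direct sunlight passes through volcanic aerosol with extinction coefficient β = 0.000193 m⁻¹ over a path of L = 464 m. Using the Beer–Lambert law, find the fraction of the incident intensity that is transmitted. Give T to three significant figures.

0.914

τ = β·L = 0.000193 × 464 = 0.0896.
T = exp(−0.0896) = 0.9143.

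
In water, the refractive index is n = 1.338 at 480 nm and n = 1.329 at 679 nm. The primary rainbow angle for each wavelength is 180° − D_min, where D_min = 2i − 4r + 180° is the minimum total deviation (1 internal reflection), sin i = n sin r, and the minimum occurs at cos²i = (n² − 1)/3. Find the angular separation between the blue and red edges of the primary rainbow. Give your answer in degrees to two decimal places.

1.31°

At 480 nm (n = 1.338): cos²i = 0.26341 → i = 59.120°, r = 39.899°, D_min = 138.643°, rainbow angle = 41.357°.
At 679 nm (n = 1.329): cos²i = 0.25541 → i = 59.643°, r = 40.487°, D_min = 137.337°, rainbow angle = 42.663°.
Angular width = |41.357° − 42.663°| = 1.307°.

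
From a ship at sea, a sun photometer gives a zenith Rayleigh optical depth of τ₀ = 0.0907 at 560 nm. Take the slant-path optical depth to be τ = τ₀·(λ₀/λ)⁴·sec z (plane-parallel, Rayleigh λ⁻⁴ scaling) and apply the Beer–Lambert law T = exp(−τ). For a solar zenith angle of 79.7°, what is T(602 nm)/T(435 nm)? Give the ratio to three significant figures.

2.75

Airmass: sec 79.7° = 5.5928.
τ(602 nm) = 0.0907 × (560/602)⁴ × 5.5928 = 0.0907 × 0.7488 × 5.5928 = 0.3798.
τ(435 nm) = 0.0907 × (560/435)⁴ × 5.5928 = 0.0907 × 2.7466 × 5.5928 = 1.3933.
T(602)/T(435) = exp(τ_B − τ_A) = exp(1.0134) = 2.7550.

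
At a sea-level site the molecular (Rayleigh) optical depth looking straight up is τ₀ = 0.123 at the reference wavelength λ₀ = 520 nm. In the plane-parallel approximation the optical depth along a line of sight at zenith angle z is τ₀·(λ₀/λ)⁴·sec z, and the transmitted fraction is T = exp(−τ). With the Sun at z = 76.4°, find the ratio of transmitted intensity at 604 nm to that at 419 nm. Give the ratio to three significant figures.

2.59

Airmass: sec 76.4° = 4.2527.
τ(604 nm) = 0.123 × (520/604)⁴ × 4.2527 = 0.123 × 0.5494 × 4.2527 = 0.2874.
τ(419 nm) = 0.123 × (520/419)⁴ × 4.2527 = 0.123 × 2.3722 × 4.2527 = 1.2409.
T(604)/T(419) = exp(τ_B − τ_A) = exp(0.9535) = 2.5948.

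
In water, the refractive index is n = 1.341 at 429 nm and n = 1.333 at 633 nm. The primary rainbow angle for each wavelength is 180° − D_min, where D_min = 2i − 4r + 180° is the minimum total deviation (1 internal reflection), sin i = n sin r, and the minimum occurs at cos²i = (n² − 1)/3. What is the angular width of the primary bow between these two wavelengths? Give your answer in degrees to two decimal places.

At 429 nm (n = 1.341): cos²i = 0.26609 → i = 58.946°, r = 39.705°, D_min = 139.071°, rainbow angle = 40.929°.
At 633 nm (n = 1.333): cos²i = 0.25896 → i = 59.410°, r = 40.225°, D_min = 137.922°, rainbow angle = 42.078°.
Angular width = |40.929° − 42.078°| = 1.149°.

1.15°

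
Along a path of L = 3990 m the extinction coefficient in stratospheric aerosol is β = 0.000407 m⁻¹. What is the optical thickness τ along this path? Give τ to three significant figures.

1.62

τ = β·L = 0.000407 × 3990 = 1.6239.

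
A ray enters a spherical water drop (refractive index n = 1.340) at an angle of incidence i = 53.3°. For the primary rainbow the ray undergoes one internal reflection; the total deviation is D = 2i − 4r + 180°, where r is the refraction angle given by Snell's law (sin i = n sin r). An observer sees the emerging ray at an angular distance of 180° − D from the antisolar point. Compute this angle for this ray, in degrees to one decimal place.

sin r = sin 53.3° / 1.340 = 0.8018/1.340 = 0.5983; r = 36.75°.
D = 2·53.3° − 4·36.75° + 180° = 106.60° − 147.00° + 180° = 139.60°.
Angle from antisolar point = 180° − D = 40.40°.

40.4°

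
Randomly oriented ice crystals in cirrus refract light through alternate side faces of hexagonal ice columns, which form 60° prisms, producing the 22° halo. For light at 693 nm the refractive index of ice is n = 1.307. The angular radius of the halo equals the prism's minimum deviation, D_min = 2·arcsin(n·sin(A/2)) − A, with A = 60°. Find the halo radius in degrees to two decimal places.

n·sin(A/2) = 1.307 × sin 30° = 1.307 × 0.5000 = 0.6535.
D_min = 2·arcsin(0.6535) − 60° = 2 × 40.806° − 60° = 21.612°.

21.61°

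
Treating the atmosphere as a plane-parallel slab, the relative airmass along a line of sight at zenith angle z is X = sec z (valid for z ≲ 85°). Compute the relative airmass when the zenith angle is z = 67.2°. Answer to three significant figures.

X = sec z = 1/cos 67.2° = 1/0.3875 = 2.5805.

2.58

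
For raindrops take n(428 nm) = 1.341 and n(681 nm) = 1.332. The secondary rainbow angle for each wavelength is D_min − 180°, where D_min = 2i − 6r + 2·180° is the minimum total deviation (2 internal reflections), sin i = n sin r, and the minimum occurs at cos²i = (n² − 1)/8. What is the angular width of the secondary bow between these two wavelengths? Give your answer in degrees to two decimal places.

At 428 nm (n = 1.341): cos²i = 0.09979 → i = 71.586°, r = 45.034°, D_min = 232.966°, rainbow angle = 52.966°.
At 681 nm (n = 1.332): cos²i = 0.09678 → i = 71.875°, r = 45.520°, D_min = 230.628°, rainbow angle = 50.628°.
Angular width = |52.966° − 50.628°| = 2.337°.

2.34°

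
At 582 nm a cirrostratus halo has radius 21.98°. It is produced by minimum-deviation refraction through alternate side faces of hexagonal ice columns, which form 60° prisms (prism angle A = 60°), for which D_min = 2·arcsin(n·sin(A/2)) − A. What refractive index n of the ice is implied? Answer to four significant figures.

Rearranging: n = sin((D_min + A)/2) / sin(A/2).
(D_min + A)/2 = (21.98° + 60°)/2 = 40.990°.
n = sin 40.990° / sin 30° = 0.6559 / 0.5000 = 1.3119.

1.312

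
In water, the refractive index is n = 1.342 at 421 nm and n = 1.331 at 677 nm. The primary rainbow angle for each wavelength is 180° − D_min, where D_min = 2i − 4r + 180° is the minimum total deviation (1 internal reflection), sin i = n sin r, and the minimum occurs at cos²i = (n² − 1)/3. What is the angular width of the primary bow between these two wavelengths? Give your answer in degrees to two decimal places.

1.58°

At 421 nm (n = 1.342): cos²i = 0.26699 → i = 58.888°, r = 39.641°, D_min = 139.213°, rainbow angle = 40.787°.
At 677 nm (n = 1.331): cos²i = 0.25719 → i = 59.527°, r = 40.356°, D_min = 137.630°, rainbow angle = 42.370°.
Angular width = |40.787° − 42.370°| = 1.583°.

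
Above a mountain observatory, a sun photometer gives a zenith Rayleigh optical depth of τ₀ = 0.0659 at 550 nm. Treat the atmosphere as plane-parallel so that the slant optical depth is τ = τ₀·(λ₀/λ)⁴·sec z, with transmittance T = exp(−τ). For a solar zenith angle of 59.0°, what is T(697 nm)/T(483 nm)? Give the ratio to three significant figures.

Airmass: sec 59.0° = 1.9416.
τ(697 nm) = 0.0659 × (550/697)⁴ × 1.9416 = 0.0659 × 0.3877 × 1.9416 = 0.0496.
τ(483 nm) = 0.0659 × (550/483)⁴ × 1.9416 = 0.0659 × 1.6814 × 1.9416 = 0.2151.
T(697)/T(483) = exp(τ_B − τ_A) = exp(0.1655) = 1.1800.

1.18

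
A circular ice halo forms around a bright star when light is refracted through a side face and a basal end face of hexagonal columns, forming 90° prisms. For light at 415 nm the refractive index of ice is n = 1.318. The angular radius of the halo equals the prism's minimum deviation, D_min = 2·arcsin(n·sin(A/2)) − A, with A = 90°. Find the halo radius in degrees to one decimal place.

n·sin(A/2) = 1.318 × sin 45° = 1.318 × 0.7071 = 0.9320.
D_min = 2·arcsin(0.9320) − 90° = 2 × 68.743° − 90° = 47.487°.

47.5°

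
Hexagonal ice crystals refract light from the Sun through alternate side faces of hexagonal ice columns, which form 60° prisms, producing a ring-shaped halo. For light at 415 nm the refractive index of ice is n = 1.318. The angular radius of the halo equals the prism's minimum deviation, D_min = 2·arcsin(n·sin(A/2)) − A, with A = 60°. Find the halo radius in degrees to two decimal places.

n·sin(A/2) = 1.318 × sin 30° = 1.318 × 0.5000 = 0.6590.
D_min = 2·arcsin(0.6590) − 60° = 2 × 41.224° − 60° = 22.447°.

22.45°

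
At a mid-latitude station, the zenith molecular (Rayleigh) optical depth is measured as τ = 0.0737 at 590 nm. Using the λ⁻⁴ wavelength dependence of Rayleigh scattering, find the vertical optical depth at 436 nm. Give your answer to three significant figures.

0.247

τ(436 nm) = τ(590 nm) × (590/436)⁴ = 0.0737 × (1.3532)⁴ = 0.0737 × 3.3532 = 0.2471.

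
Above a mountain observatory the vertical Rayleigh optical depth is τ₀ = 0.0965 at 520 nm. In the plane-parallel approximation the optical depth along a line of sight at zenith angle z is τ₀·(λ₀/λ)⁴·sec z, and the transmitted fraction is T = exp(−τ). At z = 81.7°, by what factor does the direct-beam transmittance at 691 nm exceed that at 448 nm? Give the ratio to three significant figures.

Airmass: sec 81.7° = 6.9273.
τ(691 nm) = 0.0965 × (520/691)⁴ × 6.9273 = 0.0965 × 0.3207 × 6.9273 = 0.2144.
τ(448 nm) = 0.0965 × (520/448)⁴ × 6.9273 = 0.0965 × 1.8151 × 6.9273 = 1.2134.
T(691)/T(448) = exp(τ_B − τ_A) = exp(0.9990) = 2.7155.

2.72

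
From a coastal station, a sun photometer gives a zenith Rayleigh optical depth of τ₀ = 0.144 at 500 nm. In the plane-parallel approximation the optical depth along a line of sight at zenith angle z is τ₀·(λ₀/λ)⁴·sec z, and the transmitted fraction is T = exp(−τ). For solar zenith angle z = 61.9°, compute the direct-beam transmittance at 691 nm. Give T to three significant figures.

sec 61.9° = 2.1231.
τ = 0.144 × (500/691)⁴ × 2.1231 = 0.144 × 0.2741 × 2.1231 = 0.0838.
T = exp(−0.0838) = 0.9196.

0.920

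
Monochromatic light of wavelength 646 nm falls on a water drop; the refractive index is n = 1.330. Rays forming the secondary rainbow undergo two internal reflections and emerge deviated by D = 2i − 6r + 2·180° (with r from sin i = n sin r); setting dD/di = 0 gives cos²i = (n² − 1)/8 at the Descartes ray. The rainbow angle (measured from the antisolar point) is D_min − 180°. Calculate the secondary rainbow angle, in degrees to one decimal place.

50.1°

cos²i = (1.76890 − 1)/8 = 0.09611; i = arccos(0.31002) = 71.940°.
sin r = sin 71.940°/1.330 = 0.71483; r = 45.630°.
D_min = 2·71.940° − 6·45.630° + 360° = 230.101°.
Rainbow angle = D_min − 180° = 50.101°.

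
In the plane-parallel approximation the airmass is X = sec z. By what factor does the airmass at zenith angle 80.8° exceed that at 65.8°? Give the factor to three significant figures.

X(80.8°)/X(65.8°) = sec 80.8° / sec 65.8° = cos 65.8° / cos 80.8° = 0.4099/0.1599 = 2.5639.

2.56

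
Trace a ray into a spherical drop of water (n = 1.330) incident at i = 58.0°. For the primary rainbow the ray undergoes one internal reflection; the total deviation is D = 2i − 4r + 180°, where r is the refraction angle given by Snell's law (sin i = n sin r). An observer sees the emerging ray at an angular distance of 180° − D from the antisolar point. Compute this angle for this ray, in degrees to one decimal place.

sin r = sin 58.0° / 1.330 = 0.8480/1.330 = 0.6376; r = 39.62°.
D = 2·58.0° − 4·39.62° + 180° = 116.00° − 158.46° + 180° = 137.54°.
Angle from antisolar point = 180° − D = 42.46°.

42.5°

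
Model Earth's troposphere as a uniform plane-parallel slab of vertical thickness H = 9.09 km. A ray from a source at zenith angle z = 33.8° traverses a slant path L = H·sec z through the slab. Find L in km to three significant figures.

sec z = 1/cos 33.8° = 1.2034.
L = 9.09 × 1.2034 = 10.939 km.

10.9 km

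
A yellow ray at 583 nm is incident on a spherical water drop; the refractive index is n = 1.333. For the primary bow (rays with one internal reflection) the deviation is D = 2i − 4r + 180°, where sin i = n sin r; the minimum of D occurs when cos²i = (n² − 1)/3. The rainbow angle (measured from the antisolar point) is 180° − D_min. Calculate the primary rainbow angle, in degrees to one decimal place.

cos²i = (1.77689 − 1)/3 = 0.25896; i = arccos(0.50888) = 59.410°.
sin r = sin 59.410°/1.333 = 0.64579; r = 40.225°.
D_min = 2·59.410° − 4·40.225° + 180° = 137.922°.
Rainbow angle = 180° − D_min = 42.078°.

42.1°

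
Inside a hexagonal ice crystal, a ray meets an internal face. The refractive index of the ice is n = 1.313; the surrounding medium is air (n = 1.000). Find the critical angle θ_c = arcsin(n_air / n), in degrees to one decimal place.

49.6°

sin θ_c = n_air / n = 1.000 / 1.313 = 0.7616.
θ_c = arcsin(0.7616) = 49.61°.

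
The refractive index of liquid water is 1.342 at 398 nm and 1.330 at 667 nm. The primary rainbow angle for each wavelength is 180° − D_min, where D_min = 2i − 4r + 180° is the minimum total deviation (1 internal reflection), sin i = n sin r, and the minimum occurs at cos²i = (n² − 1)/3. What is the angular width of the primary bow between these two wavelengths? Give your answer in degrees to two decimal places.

At 398 nm (n = 1.342): cos²i = 0.26699 → i = 58.888°, r = 39.641°, D_min = 139.213°, rainbow angle = 40.787°.
At 667 nm (n = 1.330): cos²i = 0.25630 → i = 59.585°, r = 40.422°, D_min = 137.484°, rainbow angle = 42.516°.
Angular width = |40.787° − 42.516°| = 1.729°.

1.73°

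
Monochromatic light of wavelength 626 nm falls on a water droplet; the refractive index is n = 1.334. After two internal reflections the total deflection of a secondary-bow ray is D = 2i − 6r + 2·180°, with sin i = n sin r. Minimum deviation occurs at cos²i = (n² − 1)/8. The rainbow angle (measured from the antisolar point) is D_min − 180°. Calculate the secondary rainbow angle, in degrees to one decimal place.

cos²i = (1.77956 − 1)/8 = 0.09744; i = arccos(0.31216) = 71.810°.
sin r = sin 71.810°/1.334 = 0.71217; r = 45.411°.
D_min = 2·71.810° − 6·45.411° + 360° = 231.153°.
Rainbow angle = D_min − 180° = 51.153°.

51.2°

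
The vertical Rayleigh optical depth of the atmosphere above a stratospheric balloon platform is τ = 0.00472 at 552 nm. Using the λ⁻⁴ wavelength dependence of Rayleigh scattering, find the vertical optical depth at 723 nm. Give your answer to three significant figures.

τ(723 nm) = τ(552 nm) × (552/723)⁴ = 0.00472 × (0.7635)⁴ = 0.00472 × 0.3398 = 0.0016.

0.00160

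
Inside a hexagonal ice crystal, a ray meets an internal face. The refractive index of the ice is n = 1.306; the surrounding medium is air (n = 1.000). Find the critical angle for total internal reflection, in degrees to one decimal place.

50.0°

sin θ_c = n_air / n = 1.000 / 1.306 = 0.7657.
θ_c = arcsin(0.7657) = 49.97°.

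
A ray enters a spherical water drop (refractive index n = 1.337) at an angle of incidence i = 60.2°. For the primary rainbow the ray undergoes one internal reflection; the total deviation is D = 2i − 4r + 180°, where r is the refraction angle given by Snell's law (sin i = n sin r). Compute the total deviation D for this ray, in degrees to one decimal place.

138.5°

sin r = sin 60.2° / 1.337 = 0.8678/1.337 = 0.6490; r = 40.47°.
D = 2·60.2° − 4·40.47° + 180° = 120.40° − 161.88° + 180° = 138.52°.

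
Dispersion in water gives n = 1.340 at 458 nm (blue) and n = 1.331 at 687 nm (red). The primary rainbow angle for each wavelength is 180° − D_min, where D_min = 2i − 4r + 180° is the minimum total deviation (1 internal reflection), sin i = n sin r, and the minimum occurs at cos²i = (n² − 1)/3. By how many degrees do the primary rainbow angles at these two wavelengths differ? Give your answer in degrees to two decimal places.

At 458 nm (n = 1.340): cos²i = 0.26520 → i = 59.004°, r = 39.770°, D_min = 138.929°, rainbow angle = 41.071°.
At 687 nm (n = 1.331): cos²i = 0.25719 → i = 59.527°, r = 40.356°, D_min = 137.630°, rainbow angle = 42.370°.
Angular width = |41.071° − 42.370°| = 1.299°.

1.30°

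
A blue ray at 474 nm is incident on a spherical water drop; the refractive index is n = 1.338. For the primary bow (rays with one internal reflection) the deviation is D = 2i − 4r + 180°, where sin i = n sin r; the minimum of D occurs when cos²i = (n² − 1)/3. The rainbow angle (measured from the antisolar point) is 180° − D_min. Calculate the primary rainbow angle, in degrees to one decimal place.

cos²i = (1.79024 − 1)/3 = 0.26341; i = arccos(0.51324) = 59.120°.
sin r = sin 59.120°/1.338 = 0.64144; r = 39.899°.
D_min = 2·59.120° − 4·39.899° + 180° = 138.643°.
Rainbow angle = 180° − D_min = 41.357°.

41.4°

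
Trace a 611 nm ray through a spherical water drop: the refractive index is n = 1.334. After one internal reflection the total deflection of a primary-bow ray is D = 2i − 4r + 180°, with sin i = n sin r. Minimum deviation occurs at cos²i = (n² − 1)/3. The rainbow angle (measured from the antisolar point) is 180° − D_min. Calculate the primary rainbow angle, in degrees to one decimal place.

cos²i = (1.77956 − 1)/3 = 0.25985; i = arccos(0.50976) = 59.352°.
sin r = sin 59.352°/1.334 = 0.64492; r = 40.159°.
D_min = 2·59.352° − 4·40.159° + 180° = 138.067°.
Rainbow angle = 180° − D_min = 41.933°.

41.9°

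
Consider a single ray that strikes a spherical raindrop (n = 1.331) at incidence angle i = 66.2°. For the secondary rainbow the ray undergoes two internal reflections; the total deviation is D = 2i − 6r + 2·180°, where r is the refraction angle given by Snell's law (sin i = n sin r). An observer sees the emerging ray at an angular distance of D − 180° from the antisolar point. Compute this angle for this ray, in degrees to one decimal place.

sin r = sin 66.2° / 1.331 = 0.9150/1.331 = 0.6874; r = 43.43°.
D = 2·66.2° − 6·43.43° + 2·180° = 132.40° − 260.56° + 360° = 231.84°.
Angle from antisolar point = D − 180° = 51.84°.

51.8°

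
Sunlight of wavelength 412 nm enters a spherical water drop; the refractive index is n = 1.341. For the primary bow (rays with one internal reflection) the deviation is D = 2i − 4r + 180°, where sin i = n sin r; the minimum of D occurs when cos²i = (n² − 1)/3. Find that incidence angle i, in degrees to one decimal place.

cos²i = (1.341² − 1)/3 = (1.79828 − 1)/3 = 0.26609.
cos i = 0.51584, so i = 58.946°.

58.9°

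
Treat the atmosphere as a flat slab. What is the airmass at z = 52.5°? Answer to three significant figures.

1.64

X = sec z = 1/cos 52.5° = 1/0.6088 = 1.6427.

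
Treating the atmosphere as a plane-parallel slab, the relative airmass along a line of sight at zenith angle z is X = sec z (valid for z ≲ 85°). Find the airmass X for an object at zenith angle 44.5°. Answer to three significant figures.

X = sec z = 1/cos 44.5° = 1/0.7133 = 1.4020.

1.40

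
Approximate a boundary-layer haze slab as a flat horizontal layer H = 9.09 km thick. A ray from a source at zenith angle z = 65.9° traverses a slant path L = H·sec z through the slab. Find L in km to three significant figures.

22.3 km

sec z = 1/cos 65.9° = 2.4490.
L = 9.09 × 2.4490 = 22.261 km.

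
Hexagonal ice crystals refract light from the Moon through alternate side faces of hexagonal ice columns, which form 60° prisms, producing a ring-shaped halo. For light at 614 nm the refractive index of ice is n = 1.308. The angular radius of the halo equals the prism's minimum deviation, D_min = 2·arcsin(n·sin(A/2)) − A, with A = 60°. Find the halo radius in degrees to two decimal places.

n·sin(A/2) = 1.308 × sin 30° = 1.308 × 0.5000 = 0.6540.
D_min = 2·arcsin(0.6540) − 60° = 2 × 40.844° − 60° = 21.688°.

21.69°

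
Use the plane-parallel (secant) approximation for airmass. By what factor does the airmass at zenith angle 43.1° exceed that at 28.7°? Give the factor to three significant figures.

X(43.1°)/X(28.7°) = sec 43.1° / sec 28.7° = cos 28.7° / cos 43.1° = 0.8771/0.7302 = 1.2013.

1.20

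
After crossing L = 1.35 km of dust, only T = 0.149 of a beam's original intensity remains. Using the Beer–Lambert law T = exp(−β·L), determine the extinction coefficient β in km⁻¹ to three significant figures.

Beer–Lambert: T = exp(−βL) ⇒ β = −ln(T)/L = −ln(0.149)/1.35 = 1.9038/1.35 = 1.41 km⁻¹.

1.41 km⁻¹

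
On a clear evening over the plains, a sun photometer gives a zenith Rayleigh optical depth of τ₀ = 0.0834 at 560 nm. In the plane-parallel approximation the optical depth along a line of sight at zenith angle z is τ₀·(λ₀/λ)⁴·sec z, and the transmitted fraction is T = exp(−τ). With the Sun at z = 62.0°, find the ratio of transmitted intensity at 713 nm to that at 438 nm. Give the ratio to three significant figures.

Airmass: sec 62.0° = 2.1301.
τ(713 nm) = 0.0834 × (560/713)⁴ × 2.1301 = 0.0834 × 0.3805 × 2.1301 = 0.0676.
τ(438 nm) = 0.0834 × (560/438)⁴ × 2.1301 = 0.0834 × 2.6721 × 2.1301 = 0.4747.
T(713)/T(438) = exp(τ_B − τ_A) = exp(0.4071) = 1.5024.

1.50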